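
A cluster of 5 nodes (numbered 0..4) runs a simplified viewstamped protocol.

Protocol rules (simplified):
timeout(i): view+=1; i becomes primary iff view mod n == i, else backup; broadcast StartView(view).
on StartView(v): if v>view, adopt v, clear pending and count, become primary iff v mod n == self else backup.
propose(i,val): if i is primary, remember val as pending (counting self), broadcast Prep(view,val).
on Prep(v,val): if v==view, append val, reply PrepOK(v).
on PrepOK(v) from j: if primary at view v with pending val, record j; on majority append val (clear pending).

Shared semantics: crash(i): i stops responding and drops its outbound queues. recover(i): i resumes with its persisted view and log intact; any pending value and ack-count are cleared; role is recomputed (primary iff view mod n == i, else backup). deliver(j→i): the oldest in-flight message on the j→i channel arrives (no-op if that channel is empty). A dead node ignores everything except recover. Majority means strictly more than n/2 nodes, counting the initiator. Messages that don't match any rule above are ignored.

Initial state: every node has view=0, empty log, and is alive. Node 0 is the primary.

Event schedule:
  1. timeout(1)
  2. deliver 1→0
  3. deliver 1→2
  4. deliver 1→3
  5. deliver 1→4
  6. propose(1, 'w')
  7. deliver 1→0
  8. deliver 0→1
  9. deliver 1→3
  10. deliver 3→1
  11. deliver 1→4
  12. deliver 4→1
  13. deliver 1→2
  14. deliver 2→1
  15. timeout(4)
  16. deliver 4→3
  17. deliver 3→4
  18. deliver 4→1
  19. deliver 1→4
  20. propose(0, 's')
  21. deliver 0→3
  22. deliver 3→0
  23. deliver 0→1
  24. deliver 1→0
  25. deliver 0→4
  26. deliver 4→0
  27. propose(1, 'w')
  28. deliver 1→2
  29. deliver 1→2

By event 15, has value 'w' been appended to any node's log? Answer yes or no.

after 1 — timeout(1): n1:prim/v1/[-]
after 2 — deliver 1→0: n0:back/v1/[-]
after 3 — deliver 1→2: n2:back/v1/[-]
after 4 — deliver 1→3: n3:back/v1/[-]
after 5 — deliver 1→4: n4:back/v1/[-]
after 6 — propose(1,'w'): ·
after 7 — deliver 1→0: n0:back/v1/[w]
after 8 — deliver 0→1: ·
after 9 — deliver 1→3: n3:back/v1/[w]
after 10 — deliver 3→1: n1:prim/v1/[w]
after 11 — deliver 1→4: n4:back/v1/[w]
after 12 — deliver 4→1: ·
after 13 — deliver 1→2: n2:back/v1/[w]
after 14 — deliver 2→1: ·
after 15 — timeout(4): n4:back/v2/[w]

yes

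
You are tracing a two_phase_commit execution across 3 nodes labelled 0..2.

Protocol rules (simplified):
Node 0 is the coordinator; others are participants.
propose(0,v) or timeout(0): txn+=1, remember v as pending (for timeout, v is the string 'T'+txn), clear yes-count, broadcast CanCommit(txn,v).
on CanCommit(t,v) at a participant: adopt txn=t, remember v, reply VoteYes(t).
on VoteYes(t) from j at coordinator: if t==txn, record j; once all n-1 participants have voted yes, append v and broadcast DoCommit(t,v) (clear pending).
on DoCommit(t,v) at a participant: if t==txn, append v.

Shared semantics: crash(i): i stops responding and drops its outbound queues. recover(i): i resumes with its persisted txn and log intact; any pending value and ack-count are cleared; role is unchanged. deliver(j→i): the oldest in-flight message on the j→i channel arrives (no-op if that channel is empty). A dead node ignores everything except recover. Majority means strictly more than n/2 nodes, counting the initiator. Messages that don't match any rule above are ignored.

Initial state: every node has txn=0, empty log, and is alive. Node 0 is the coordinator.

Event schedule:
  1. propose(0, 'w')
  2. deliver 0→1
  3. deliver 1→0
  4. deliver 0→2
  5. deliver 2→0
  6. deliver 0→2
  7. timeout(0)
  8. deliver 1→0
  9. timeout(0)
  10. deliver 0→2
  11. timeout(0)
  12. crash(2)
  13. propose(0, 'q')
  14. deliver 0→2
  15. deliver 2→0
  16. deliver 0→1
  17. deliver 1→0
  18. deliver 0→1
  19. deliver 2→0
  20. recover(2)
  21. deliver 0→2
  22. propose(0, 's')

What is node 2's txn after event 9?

[1] propose(0,'w') → N0(coor t1 [-])
[2] deliver 0→1 → N1(part t1 [-])
[3] deliver 1→0 → ∅
[4] deliver 0→2 → N2(part t1 [-])
[5] deliver 2→0 → N0(coor t1 [w])
[6] deliver 0→2 → N2(part t1 [w])
[7] timeout(0) → N0(coor t2 [w])
[8] deliver 1→0 → ∅
[9] timeout(0) → N0(coor t3 [w])

1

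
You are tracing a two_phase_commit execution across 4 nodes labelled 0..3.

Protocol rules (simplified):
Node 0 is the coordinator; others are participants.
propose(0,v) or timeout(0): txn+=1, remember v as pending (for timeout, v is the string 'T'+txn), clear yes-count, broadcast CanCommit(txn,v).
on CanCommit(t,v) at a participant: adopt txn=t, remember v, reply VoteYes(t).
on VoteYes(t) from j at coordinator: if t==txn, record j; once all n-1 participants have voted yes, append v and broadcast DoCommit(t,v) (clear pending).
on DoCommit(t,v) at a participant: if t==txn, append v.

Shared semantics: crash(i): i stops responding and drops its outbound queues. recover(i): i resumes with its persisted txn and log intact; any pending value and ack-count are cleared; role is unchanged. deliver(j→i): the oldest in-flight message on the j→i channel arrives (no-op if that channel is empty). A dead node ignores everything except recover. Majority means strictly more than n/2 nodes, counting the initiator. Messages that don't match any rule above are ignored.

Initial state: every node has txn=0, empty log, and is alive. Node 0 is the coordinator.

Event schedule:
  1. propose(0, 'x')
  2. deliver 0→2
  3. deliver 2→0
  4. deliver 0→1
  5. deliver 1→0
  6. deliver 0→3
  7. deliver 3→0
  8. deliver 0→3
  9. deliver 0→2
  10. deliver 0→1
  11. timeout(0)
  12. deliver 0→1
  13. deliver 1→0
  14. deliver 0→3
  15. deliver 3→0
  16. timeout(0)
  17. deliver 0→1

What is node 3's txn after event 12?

e1 propose(0,'x'): 0[coor,t=1,-]
e2 deliver 0→2: 2[part,t=1,-]
e3 deliver 2→0: ·
e4 deliver 0→1: 1[part,t=1,-]
e5 deliver 1→0: ·
e6 deliver 0→3: 3[part,t=1,-]
e7 deliver 3→0: 0[coor,t=1,x]
e8 deliver 0→3: 3[part,t=1,x]
e9 deliver 0→2: 2[part,t=1,x]
e10 deliver 0→1: 1[part,t=1,x]
e11 timeout(0): 0[coor,t=2,x]
e12 deliver 0→1: 1[part,t=2,x]

1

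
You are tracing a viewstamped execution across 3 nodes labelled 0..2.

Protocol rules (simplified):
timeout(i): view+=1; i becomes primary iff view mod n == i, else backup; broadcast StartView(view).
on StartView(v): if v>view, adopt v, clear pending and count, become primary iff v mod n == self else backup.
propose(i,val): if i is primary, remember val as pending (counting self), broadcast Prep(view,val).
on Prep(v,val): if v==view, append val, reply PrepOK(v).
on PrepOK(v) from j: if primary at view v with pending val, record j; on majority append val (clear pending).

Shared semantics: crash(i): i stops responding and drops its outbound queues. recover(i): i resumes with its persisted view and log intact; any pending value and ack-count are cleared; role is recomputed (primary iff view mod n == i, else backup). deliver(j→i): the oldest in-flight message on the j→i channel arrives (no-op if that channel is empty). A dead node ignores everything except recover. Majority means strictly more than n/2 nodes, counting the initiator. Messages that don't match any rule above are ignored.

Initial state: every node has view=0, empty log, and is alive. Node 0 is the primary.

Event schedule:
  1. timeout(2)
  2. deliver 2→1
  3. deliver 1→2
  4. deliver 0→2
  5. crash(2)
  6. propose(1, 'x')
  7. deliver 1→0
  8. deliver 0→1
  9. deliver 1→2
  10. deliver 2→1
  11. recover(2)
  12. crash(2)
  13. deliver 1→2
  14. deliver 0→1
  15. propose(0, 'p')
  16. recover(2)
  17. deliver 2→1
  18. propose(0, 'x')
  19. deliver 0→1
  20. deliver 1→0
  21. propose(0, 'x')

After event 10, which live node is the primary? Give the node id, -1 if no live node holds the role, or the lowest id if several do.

0

[1] timeout(2) → N2(back v1 [-])
[2] deliver 2→1 → N1(prim v1 [-])
[3] deliver 1→2 → ∅
[4] deliver 0→2 → ∅
[5] crash(2) → N2(✗back v1 [-])
[6] propose(1,'x') → ∅
[7] deliver 1→0 → ∅
[8] deliver 0→1 → ∅
[9] deliver 1→2 → ∅
[10] deliver 2→1 → ∅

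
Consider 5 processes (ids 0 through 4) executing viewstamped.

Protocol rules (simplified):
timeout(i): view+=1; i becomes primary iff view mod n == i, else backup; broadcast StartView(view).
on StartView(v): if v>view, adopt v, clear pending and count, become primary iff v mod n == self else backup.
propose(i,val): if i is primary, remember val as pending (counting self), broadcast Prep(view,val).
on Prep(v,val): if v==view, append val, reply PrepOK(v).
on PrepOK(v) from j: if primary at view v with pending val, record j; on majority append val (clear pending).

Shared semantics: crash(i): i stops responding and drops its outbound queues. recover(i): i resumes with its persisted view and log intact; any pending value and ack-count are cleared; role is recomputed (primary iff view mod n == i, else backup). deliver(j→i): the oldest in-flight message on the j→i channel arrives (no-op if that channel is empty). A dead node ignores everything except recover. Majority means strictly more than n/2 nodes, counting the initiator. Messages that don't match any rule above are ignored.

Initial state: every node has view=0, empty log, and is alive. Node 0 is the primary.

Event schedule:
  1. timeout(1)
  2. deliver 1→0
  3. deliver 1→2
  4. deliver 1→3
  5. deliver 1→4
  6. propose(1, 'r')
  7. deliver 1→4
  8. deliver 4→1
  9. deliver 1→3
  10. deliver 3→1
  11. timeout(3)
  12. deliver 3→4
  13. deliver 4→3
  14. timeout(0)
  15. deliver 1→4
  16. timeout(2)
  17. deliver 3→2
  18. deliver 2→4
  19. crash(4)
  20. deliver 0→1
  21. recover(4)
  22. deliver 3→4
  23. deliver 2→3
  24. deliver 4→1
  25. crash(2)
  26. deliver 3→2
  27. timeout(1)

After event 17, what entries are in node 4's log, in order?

1. timeout(1):  <1:prim v1 ->
2. deliver 1→0:  <0:back v1 ->
3. deliver 1→2:  <2:back v1 ->
4. deliver 1→3:  <3:back v1 ->
5. deliver 1→4:  <4:back v1 ->
6. propose(1,'r'):  nop
7. deliver 1→4:  <4:back v1 r>
8. deliver 4→1:  nop
9. deliver 1→3:  <3:back v1 r>
10. deliver 3→1:  <1:prim v1 r>
11. timeout(3):  <3:back v2 r>
12. deliver 3→4:  <4:back v2 r>
13. deliver 4→3:  nop
14. timeout(0):  <0:back v2 ->
15. deliver 1→4:  nop
16. timeout(2):  <2:prim v2 ->
17. deliver 3→2:  nop

r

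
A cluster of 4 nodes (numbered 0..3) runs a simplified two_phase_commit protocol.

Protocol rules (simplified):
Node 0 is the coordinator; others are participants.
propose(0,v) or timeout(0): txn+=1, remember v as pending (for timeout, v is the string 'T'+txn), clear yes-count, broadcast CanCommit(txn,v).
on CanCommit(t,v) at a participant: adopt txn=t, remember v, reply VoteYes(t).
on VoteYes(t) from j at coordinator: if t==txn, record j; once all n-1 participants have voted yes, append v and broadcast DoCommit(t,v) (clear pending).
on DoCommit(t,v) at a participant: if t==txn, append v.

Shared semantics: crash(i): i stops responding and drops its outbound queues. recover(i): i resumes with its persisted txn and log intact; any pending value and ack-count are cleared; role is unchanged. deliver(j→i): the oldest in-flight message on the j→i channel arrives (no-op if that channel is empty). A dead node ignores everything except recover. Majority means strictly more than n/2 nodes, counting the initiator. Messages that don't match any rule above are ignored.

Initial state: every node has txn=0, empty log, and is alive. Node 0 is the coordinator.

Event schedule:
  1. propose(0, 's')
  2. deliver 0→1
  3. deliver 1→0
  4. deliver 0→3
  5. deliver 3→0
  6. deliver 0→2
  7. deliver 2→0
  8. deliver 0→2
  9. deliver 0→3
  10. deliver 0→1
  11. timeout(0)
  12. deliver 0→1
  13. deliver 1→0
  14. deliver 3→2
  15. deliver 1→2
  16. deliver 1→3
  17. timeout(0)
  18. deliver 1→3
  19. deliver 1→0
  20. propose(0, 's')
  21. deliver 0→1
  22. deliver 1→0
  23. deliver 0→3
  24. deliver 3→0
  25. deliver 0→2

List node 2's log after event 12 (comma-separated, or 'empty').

1. propose(0,'s'):  <0:coor t1 ->
2. deliver 0→1:  <1:part t1 ->
3. deliver 1→0:  nop
4. deliver 0→3:  <3:part t1 ->
5. deliver 3→0:  nop
6. deliver 0→2:  <2:part t1 ->
7. deliver 2→0:  <0:coor t1 s>
8. deliver 0→2:  <2:part t1 s>
9. deliver 0→3:  <3:part t1 s>
10. deliver 0→1:  <1:part t1 s>
11. timeout(0):  <0:coor t2 s>
12. deliver 0→1:  <1:part t2 s>

s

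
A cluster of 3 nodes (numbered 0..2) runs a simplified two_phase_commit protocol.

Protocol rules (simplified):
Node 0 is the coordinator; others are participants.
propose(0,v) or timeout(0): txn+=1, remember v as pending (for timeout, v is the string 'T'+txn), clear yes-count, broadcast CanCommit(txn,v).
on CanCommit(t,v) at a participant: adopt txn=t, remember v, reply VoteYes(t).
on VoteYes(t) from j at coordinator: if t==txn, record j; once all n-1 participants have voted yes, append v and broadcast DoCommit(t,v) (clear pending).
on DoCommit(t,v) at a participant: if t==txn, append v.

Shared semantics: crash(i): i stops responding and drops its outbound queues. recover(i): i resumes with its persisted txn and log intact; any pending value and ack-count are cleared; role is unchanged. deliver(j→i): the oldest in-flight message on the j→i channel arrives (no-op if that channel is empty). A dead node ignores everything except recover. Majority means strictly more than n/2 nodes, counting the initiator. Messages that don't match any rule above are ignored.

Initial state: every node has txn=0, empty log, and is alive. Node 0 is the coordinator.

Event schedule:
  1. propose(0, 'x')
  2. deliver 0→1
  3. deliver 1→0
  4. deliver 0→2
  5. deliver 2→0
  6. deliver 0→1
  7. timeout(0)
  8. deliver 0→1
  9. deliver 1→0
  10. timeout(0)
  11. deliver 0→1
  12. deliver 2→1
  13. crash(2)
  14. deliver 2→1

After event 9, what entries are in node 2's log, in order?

empty

after 1 — propose(0,'x'): n0:coor/t1/[-]
after 2 — deliver 0→1: n1:part/t1/[-]
after 3 — deliver 1→0: ·
after 4 — deliver 0→2: n2:part/t1/[-]
after 5 — deliver 2→0: n0:coor/t1/[x]
after 6 — deliver 0→1: n1:part/t1/[x]
after 7 — timeout(0): n0:coor/t2/[x]
after 8 — deliver 0→1: n1:part/t2/[x]
after 9 — deliver 1→0: ·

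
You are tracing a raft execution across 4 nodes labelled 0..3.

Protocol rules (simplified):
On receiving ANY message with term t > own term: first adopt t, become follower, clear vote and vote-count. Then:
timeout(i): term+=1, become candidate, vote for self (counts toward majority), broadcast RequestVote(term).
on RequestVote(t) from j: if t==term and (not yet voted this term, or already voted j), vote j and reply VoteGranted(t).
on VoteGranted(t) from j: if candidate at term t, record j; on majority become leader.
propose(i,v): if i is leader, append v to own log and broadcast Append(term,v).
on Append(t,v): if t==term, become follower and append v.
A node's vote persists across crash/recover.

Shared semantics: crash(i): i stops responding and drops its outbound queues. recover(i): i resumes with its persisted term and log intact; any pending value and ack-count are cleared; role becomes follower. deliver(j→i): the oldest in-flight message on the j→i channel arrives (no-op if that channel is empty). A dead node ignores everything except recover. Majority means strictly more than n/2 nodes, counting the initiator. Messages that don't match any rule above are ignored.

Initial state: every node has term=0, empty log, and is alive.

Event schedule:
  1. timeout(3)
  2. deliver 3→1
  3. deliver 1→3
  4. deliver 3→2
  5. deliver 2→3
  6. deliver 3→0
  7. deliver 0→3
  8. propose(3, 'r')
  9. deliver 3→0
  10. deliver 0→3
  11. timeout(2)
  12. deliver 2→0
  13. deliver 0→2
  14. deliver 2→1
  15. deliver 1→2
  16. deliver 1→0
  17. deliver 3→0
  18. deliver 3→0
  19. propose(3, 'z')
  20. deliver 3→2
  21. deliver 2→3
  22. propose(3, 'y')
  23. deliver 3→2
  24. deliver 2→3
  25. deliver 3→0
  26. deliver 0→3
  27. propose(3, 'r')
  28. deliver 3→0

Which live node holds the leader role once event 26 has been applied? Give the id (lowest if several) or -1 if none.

e1 timeout(3): 3[cand,t=1,-]
e2 deliver 3→1: 1[foll,t=1,-]
e3 deliver 1→3: ·
e4 deliver 3→2: 2[foll,t=1,-]
e5 deliver 2→3: 3[lead,t=1,-]
e6 deliver 3→0: 0[foll,t=1,-]
e7 deliver 0→3: ·
e8 propose(3,'r'): 3[lead,t=1,r]
e9 deliver 3→0: 0[foll,t=1,r]
e10 deliver 0→3: ·
e11 timeout(2): 2[cand,t=2,-]
e12 deliver 2→0: 0[foll,t=2,r]
e13 deliver 0→2: ·
e14 deliver 2→1: 1[foll,t=2,-]
e15 deliver 1→2: 2[lead,t=2,-]
e16 deliver 1→0: ·
e17 deliver 3→0: ·
e18 deliver 3→0: ·
e19 propose(3,'z'): 3[lead,t=1,r,z]
e20 deliver 3→2: ·
e21 deliver 2→3: 3[foll,t=2,r,z]
e22 propose(3,'y'): ·
e23 deliver 3→2: ·
e24 deliver 2→3: ·
e25 deliver 3→0: ·
e26 deliver 0→3: ·

2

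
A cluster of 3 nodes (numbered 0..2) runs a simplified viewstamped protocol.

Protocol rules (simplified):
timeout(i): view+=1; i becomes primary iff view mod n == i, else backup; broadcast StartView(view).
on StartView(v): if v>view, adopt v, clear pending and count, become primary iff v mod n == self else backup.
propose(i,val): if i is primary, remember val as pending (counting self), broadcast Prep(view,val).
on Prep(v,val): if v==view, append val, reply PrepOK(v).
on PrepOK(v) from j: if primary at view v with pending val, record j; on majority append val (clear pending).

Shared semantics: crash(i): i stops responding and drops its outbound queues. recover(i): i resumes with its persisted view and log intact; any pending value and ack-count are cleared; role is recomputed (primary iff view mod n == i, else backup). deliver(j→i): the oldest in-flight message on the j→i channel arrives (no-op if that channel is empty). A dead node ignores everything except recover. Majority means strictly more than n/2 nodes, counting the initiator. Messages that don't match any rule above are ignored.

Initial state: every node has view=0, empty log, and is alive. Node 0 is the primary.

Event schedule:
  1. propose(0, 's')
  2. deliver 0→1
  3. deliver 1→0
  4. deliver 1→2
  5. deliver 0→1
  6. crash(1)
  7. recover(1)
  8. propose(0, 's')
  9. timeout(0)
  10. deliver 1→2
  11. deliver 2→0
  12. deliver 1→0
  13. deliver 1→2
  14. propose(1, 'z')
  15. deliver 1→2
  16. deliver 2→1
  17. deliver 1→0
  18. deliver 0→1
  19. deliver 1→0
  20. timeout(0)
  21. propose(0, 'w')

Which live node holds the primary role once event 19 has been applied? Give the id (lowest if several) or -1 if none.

e1 propose(0,'s'): ·
e2 deliver 0→1: 1[back,v=0,s]
e3 deliver 1→0: 0[prim,v=0,s]
e4 deliver 1→2: ·
e5 deliver 0→1: ·
e6 crash(1): 1[✗back,v=0,s]
e7 recover(1): 1[back,v=0,s]
e8 propose(0,'s'): ·
e9 timeout(0): 0[back,v=1,s]
e10 deliver 1→2: ·
e11 deliver 2→0: ·
e12 deliver 1→0: ·
e13 deliver 1→2: ·
e14 propose(1,'z'): ·
e15 deliver 1→2: ·
e16 deliver 2→1: ·
e17 deliver 1→0: ·
e18 deliver 0→1: 1[back,v=0,s,s]
e19 deliver 1→0: ·

-1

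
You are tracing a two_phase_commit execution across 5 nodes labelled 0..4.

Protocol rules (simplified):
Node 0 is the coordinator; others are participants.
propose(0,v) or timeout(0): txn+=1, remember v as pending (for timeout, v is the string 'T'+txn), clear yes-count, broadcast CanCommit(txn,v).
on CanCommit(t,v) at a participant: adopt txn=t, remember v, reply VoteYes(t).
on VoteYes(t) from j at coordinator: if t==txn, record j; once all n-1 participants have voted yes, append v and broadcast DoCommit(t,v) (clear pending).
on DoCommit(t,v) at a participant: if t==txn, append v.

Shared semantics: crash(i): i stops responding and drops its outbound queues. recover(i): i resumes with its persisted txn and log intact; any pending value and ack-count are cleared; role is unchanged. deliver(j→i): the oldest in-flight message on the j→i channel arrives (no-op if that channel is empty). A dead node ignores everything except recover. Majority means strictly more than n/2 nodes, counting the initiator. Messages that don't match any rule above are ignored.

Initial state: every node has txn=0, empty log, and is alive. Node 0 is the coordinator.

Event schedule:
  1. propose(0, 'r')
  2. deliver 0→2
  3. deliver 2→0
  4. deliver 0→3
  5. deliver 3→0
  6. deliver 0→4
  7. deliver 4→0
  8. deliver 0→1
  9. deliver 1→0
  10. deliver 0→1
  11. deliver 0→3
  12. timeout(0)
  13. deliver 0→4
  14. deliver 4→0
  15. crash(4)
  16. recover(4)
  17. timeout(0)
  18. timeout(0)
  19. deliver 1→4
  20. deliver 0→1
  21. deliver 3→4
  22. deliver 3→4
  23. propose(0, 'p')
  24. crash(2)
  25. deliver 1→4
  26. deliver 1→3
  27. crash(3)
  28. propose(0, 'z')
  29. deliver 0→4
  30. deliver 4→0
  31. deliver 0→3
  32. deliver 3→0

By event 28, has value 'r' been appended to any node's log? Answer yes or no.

yes

after 1 — propose(0,'r'): n0:coor/t1/[-]
after 2 — deliver 0→2: n2:part/t1/[-]
after 3 — deliver 2→0: ·
after 4 — deliver 0→3: n3:part/t1/[-]
after 5 — deliver 3→0: ·
after 6 — deliver 0→4: n4:part/t1/[-]
after 7 — deliver 4→0: ·
after 8 — deliver 0→1: n1:part/t1/[-]
after 9 — deliver 1→0: n0:coor/t1/[r]
after 10 — deliver 0→1: n1:part/t1/[r]
after 11 — deliver 0→3: n3:part/t1/[r]
after 12 — timeout(0): n0:coor/t2/[r]
after 13 — deliver 0→4: n4:part/t1/[r]
after 14 — deliver 4→0: ·
after 15 — crash(4): n4:✗part/t1/[r]
after 16 — recover(4): n4:part/t1/[r]
after 17 — timeout(0): n0:coor/t3/[r]
after 18 — timeout(0): n0:coor/t4/[r]
after 19 — deliver 1→4: ·
after 20 — deliver 0→1: n1:part/t2/[r]
after 21 — deliver 3→4: ·
after 22 — deliver 3→4: ·
after 23 — propose(0,'p'): n0:coor/t5/[r]
after 24 — crash(2): n2:✗part/t1/[-]
after 25 — deliver 1→4: ·
after 26 — deliver 1→3: ·
after 27 — crash(3): n3:✗part/t1/[r]
after 28 — propose(0,'z'): n0:coor/t6/[r]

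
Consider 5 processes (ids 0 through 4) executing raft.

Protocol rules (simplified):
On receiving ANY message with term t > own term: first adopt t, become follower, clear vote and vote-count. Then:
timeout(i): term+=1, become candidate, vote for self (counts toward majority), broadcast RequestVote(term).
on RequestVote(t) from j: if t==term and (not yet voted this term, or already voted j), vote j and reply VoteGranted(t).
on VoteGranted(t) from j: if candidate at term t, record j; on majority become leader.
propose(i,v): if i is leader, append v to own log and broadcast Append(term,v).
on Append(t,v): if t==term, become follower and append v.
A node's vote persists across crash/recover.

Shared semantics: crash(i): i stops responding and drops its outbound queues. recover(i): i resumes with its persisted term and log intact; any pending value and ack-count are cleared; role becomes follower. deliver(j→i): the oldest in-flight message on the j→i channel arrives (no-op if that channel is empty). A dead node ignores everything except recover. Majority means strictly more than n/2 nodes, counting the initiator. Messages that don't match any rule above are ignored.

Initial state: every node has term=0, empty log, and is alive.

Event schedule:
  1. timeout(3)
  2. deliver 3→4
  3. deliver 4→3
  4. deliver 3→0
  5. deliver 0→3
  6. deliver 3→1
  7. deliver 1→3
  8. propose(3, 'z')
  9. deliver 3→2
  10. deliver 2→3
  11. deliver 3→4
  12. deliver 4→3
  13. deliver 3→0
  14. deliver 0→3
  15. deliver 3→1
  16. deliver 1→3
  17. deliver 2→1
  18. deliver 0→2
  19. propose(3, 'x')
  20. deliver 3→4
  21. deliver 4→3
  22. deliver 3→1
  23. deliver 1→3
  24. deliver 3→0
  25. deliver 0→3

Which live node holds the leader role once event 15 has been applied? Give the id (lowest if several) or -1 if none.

step 1 timeout(3): 3={cand,t=1,log=-}
step 2 deliver 3→4: 4={foll,t=1,log=-}
step 3 deliver 4→3: —
step 4 deliver 3→0: 0={foll,t=1,log=-}
step 5 deliver 0→3: 3={lead,t=1,log=-}
step 6 deliver 3→1: 1={foll,t=1,log=-}
step 7 deliver 1→3: —
step 8 propose(3,'z'): 3={lead,t=1,log=z}
step 9 deliver 3→2: 2={foll,t=1,log=-}
step 10 deliver 2→3: —
step 11 deliver 3→4: 4={foll,t=1,log=z}
step 12 deliver 4→3: —
step 13 deliver 3→0: 0={foll,t=1,log=z}
step 14 deliver 0→3: —
step 15 deliver 3→1: 1={foll,t=1,log=z}

3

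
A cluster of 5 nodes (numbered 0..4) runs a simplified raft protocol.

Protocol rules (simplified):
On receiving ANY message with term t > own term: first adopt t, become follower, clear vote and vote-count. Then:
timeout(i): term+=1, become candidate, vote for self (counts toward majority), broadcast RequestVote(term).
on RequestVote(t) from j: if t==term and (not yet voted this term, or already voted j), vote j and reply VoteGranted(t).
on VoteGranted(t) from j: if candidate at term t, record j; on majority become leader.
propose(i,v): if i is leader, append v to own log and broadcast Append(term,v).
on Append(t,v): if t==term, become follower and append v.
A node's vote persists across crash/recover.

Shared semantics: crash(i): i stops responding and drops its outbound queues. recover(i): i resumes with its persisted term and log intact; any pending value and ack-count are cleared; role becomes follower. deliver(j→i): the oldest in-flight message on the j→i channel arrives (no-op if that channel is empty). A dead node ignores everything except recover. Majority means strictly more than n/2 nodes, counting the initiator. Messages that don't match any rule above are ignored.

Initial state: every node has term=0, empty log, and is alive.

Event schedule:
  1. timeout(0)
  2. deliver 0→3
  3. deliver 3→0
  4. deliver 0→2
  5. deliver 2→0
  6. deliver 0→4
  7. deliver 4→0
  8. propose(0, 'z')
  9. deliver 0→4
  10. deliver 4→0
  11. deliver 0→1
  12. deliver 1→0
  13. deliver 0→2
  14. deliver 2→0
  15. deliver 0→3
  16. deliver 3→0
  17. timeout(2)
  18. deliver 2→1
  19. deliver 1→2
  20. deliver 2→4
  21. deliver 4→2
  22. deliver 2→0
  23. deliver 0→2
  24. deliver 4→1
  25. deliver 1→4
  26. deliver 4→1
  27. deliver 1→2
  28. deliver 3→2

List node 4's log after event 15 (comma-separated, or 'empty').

z

after 1 — timeout(0): n0:cand/t1/[-]
after 2 — deliver 0→3: n3:foll/t1/[-]
after 3 — deliver 3→0: ·
after 4 — deliver 0→2: n2:foll/t1/[-]
after 5 — deliver 2→0: n0:lead/t1/[-]
after 6 — deliver 0→4: n4:foll/t1/[-]
after 7 — deliver 4→0: ·
after 8 — propose(0,'z'): n0:lead/t1/[z]
after 9 — deliver 0→4: n4:foll/t1/[z]
after 10 — deliver 4→0: ·
after 11 — deliver 0→1: n1:foll/t1/[-]
after 12 — deliver 1→0: ·
after 13 — deliver 0→2: n2:foll/t1/[z]
after 14 — deliver 2→0: ·
after 15 — deliver 0→3: n3:foll/t1/[z]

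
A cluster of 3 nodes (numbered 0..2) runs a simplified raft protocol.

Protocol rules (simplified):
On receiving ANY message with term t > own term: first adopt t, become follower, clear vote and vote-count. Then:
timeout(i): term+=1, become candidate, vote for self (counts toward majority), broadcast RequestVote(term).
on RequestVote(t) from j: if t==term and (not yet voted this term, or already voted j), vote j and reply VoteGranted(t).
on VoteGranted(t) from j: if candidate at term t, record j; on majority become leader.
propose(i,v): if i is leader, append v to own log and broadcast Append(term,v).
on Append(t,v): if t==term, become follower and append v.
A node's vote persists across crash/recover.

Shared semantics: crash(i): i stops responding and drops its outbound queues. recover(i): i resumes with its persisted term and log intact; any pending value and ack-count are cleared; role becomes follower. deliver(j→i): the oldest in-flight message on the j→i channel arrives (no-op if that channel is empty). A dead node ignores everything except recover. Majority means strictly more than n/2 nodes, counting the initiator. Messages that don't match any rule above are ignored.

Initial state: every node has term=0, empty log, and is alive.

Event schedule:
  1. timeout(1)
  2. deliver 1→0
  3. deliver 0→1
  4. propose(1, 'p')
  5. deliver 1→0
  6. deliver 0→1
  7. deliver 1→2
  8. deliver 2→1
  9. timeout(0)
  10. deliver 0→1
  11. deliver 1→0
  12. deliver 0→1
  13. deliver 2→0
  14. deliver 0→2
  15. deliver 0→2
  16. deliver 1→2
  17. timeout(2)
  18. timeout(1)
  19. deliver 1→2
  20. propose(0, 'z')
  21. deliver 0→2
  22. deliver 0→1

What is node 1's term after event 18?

[1] timeout(1) → N1(cand t1 [-])
[2] deliver 1→0 → N0(foll t1 [-])
[3] deliver 0→1 → N1(lead t1 [-])
[4] propose(1,'p') → N1(lead t1 [p])
[5] deliver 1→0 → N0(foll t1 [p])
[6] deliver 0→1 → ∅
[7] deliver 1→2 → N2(foll t1 [-])
[8] deliver 2→1 → ∅
[9] timeout(0) → N0(cand t2 [p])
[10] deliver 0→1 → N1(foll t2 [p])
[11] deliver 1→0 → N0(lead t2 [p])
[12] deliver 0→1 → ∅
[13] deliver 2→0 → ∅
[14] deliver 0→2 → N2(foll t2 [-])
[15] deliver 0→2 → ∅
[16] deliver 1→2 → ∅
[17] timeout(2) → N2(cand t3 [-])
[18] timeout(1) → N1(cand t3 [p])

3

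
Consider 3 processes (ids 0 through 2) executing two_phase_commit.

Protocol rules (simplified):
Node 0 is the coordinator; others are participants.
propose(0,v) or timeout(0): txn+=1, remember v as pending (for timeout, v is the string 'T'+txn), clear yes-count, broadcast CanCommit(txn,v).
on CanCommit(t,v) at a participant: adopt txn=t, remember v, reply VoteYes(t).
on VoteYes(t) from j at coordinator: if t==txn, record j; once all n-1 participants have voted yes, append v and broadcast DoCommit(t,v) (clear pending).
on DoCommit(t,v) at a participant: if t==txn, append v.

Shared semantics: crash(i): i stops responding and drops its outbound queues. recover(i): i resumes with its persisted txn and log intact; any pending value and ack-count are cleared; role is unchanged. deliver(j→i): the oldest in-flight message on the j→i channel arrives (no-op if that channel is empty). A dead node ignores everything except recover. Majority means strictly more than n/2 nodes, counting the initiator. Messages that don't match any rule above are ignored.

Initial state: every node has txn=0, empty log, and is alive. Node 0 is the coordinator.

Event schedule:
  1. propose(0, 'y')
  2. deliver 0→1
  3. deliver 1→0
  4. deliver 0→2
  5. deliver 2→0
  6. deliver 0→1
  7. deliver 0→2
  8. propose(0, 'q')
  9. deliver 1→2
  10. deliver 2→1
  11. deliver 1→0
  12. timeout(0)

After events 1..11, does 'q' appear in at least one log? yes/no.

step 1 propose(0,'y'): 0={coor,t=1,log=-}
step 2 deliver 0→1: 1={part,t=1,log=-}
step 3 deliver 1→0: —
step 4 deliver 0→2: 2={part,t=1,log=-}
step 5 deliver 2→0: 0={coor,t=1,log=y}
step 6 deliver 0→1: 1={part,t=1,log=y}
step 7 deliver 0→2: 2={part,t=1,log=y}
step 8 propose(0,'q'): 0={coor,t=2,log=y}
step 9 deliver 1→2: —
step 10 deliver 2→1: —
step 11 deliver 1→0: —

no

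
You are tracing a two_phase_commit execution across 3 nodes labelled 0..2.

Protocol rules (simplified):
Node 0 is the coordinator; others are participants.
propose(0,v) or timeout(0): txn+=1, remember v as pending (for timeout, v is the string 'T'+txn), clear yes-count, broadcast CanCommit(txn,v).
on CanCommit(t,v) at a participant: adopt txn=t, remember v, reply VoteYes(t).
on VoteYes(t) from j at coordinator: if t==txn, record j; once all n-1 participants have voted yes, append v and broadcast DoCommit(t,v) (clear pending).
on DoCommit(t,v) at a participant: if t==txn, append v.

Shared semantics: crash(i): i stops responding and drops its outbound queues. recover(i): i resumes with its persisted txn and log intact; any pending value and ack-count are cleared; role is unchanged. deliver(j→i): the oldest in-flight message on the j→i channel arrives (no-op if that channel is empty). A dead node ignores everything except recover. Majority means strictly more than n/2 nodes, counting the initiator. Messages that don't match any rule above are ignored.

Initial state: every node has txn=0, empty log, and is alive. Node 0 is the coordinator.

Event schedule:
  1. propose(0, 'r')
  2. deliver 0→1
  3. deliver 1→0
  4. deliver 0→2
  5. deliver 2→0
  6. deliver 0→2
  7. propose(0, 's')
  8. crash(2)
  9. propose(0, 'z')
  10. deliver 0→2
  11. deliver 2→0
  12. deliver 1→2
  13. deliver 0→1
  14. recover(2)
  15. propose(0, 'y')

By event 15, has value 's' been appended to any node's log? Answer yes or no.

[1] propose(0,'r') → N0(coor t1 [-])
[2] deliver 0→1 → N1(part t1 [-])
[3] deliver 1→0 → ∅
[4] deliver 0→2 → N2(part t1 [-])
[5] deliver 2→0 → N0(coor t1 [r])
[6] deliver 0→2 → N2(part t1 [r])
[7] propose(0,'s') → N0(coor t2 [r])
[8] crash(2) → N2(✗part t1 [r])
[9] propose(0,'z') → N0(coor t3 [r])
[10] deliver 0→2 → ∅
[11] deliver 2→0 → ∅
[12] deliver 1→2 → ∅
[13] deliver 0→1 → N1(part t1 [r])
[14] recover(2) → N2(part t1 [r])
[15] propose(0,'y') → N0(coor t4 [r])

no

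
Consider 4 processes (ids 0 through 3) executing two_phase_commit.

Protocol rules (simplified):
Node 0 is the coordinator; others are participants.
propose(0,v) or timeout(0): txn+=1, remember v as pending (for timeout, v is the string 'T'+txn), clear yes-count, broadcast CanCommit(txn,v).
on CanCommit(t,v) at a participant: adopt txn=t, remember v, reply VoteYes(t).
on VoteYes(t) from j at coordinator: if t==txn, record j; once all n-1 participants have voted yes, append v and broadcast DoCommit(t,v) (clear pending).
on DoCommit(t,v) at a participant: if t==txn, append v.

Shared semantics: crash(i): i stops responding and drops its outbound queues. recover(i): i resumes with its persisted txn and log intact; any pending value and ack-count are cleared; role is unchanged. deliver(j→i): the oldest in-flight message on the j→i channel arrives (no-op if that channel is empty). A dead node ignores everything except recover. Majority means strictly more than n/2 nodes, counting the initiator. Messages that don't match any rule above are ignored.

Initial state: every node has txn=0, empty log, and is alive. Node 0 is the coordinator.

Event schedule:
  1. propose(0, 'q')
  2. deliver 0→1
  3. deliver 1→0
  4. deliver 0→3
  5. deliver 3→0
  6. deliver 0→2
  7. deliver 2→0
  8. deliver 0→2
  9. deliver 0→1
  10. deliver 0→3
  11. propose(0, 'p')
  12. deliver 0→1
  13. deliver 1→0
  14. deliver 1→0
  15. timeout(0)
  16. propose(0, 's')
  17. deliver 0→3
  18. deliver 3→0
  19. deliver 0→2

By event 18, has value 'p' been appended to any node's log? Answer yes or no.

no

step 1 propose(0,'q'): 0={coor,t=1,log=-}
step 2 deliver 0→1: 1={part,t=1,log=-}
step 3 deliver 1→0: —
step 4 deliver 0→3: 3={part,t=1,log=-}
step 5 deliver 3→0: —
step 6 deliver 0→2: 2={part,t=1,log=-}
step 7 deliver 2→0: 0={coor,t=1,log=q}
step 8 deliver 0→2: 2={part,t=1,log=q}
step 9 deliver 0→1: 1={part,t=1,log=q}
step 10 deliver 0→3: 3={part,t=1,log=q}
step 11 propose(0,'p'): 0={coor,t=2,log=q}
step 12 deliver 0→1: 1={part,t=2,log=q}
step 13 deliver 1→0: —
step 14 deliver 1→0: —
step 15 timeout(0): 0={coor,t=3,log=q}
step 16 propose(0,'s'): 0={coor,t=4,log=q}
step 17 deliver 0→3: 3={part,t=2,log=q}
step 18 deliver 3→0: —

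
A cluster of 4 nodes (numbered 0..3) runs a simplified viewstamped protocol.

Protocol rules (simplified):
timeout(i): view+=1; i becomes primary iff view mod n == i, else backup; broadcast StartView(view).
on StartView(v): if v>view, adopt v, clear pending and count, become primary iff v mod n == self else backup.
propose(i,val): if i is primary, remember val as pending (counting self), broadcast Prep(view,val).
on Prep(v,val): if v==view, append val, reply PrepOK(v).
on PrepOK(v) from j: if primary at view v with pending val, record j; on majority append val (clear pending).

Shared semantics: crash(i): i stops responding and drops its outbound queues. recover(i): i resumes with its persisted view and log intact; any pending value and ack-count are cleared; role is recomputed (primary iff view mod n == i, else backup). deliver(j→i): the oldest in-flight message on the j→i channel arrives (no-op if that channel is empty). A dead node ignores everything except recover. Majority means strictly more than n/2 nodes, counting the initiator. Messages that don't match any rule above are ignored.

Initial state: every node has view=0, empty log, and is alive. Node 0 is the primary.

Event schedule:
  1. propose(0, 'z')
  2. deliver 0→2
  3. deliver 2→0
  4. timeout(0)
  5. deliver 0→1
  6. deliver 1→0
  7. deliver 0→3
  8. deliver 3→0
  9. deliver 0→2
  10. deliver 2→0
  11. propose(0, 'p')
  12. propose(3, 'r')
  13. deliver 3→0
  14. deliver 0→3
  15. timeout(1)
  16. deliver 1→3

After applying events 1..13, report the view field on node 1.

step 1 propose(0,'z'): —
step 2 deliver 0→2: 2={back,v=0,log=z}
step 3 deliver 2→0: —
step 4 timeout(0): 0={back,v=1,log=-}
step 5 deliver 0→1: 1={back,v=0,log=z}
step 6 deliver 1→0: —
step 7 deliver 0→3: 3={back,v=0,log=z}
step 8 deliver 3→0: —
step 9 deliver 0→2: 2={back,v=1,log=z}
step 10 deliver 2→0: —
step 11 propose(0,'p'): —
step 12 propose(3,'r'): —
step 13 deliver 3→0: —

0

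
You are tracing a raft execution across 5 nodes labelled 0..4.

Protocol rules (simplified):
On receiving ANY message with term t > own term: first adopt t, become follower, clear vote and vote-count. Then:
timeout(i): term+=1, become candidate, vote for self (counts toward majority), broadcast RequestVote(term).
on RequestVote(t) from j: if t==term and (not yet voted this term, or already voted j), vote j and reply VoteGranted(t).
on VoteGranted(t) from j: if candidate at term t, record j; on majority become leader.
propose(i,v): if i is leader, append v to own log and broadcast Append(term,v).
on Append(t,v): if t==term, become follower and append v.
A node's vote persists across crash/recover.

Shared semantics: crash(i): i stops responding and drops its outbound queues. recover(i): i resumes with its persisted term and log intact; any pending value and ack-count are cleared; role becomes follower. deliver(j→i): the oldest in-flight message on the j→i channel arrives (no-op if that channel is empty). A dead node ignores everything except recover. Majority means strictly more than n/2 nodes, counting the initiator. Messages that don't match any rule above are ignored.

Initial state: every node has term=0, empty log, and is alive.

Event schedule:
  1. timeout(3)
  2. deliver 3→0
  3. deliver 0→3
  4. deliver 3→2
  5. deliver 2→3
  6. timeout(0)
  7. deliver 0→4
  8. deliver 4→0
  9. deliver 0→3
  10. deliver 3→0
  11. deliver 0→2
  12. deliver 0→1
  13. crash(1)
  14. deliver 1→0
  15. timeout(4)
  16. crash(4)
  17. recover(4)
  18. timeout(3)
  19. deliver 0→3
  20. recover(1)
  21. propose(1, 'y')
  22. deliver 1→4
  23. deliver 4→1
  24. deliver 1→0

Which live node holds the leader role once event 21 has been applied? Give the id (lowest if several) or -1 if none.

0

e1 timeout(3): 3[cand,t=1,-]
e2 deliver 3→0: 0[foll,t=1,-]
e3 deliver 0→3: ·
e4 deliver 3→2: 2[foll,t=1,-]
e5 deliver 2→3: 3[lead,t=1,-]
e6 timeout(0): 0[cand,t=2,-]
e7 deliver 0→4: 4[foll,t=2,-]
e8 deliver 4→0: ·
e9 deliver 0→3: 3[foll,t=2,-]
e10 deliver 3→0: 0[lead,t=2,-]
e11 deliver 0→2: 2[foll,t=2,-]
e12 deliver 0→1: 1[foll,t=2,-]
e13 crash(1): 1[✗foll,t=2,-]
e14 deliver 1→0: ·
e15 timeout(4): 4[cand,t=3,-]
e16 crash(4): 4[✗cand,t=3,-]
e17 recover(4): 4[foll,t=3,-]
e18 timeout(3): 3[cand,t=3,-]
e19 deliver 0→3: ·
e20 recover(1): 1[foll,t=2,-]
e21 propose(1,'y'): ·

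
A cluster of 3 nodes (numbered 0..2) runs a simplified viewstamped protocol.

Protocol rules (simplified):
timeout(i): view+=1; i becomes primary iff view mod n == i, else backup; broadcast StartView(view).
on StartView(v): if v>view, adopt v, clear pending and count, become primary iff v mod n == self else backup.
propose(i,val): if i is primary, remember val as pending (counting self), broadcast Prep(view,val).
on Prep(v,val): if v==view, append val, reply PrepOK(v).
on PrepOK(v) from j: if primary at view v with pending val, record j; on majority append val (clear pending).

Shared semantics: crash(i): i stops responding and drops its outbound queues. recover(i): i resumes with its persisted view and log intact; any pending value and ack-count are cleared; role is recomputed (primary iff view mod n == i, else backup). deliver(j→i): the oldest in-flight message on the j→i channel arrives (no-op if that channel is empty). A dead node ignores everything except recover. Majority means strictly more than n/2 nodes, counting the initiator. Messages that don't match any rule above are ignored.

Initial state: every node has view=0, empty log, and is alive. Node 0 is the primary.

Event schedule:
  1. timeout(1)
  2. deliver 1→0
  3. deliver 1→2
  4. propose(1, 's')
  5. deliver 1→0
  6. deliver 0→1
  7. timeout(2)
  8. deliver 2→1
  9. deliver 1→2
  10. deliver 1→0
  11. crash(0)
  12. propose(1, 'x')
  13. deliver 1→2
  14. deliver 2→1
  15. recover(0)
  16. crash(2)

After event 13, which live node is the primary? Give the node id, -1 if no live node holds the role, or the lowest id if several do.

[1] timeout(1) → N1(prim v1 [-])
[2] deliver 1→0 → N0(back v1 [-])
[3] deliver 1→2 → N2(back v1 [-])
[4] propose(1,'s') → ∅
[5] deliver 1→0 → N0(back v1 [s])
[6] deliver 0→1 → N1(prim v1 [s])
[7] timeout(2) → N2(prim v2 [-])
[8] deliver 2→1 → N1(back v2 [s])
[9] deliver 1→2 → ∅
[10] deliver 1→0 → ∅
[11] crash(0) → N0(✗back v1 [s])
[12] propose(1,'x') → ∅
[13] deliver 1→2 → ∅

2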